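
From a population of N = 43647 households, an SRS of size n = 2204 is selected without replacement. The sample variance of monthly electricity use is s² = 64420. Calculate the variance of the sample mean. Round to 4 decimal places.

Under SRS without replacement, Var(ȳ) = (1 − f)·s²/n with f = n/N = 2204/43647 = 0.05049602.
Var(ȳ) = (1 − 0.05049602)·64420/2204 = 0.94950398·29.228675 = 27.752743.

27.7527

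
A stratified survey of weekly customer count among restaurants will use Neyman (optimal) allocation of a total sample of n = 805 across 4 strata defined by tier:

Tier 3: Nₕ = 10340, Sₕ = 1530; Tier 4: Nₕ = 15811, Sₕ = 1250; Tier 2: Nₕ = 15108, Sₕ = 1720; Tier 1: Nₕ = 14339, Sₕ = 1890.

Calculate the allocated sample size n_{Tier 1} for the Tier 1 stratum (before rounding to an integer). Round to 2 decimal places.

246.04

Neyman allocation: nₕ = n·NₕSₕ / Σⱼ NⱼSⱼ.
Σ NⱼSⱼ = 10340·1530 + 15811·1250 + 15108·1720 + 14339·1890 = 8.867042 × 10^7.
n_{Tier 1} = 805·14339·1890 / (8.867042 × 10^7) = 246.04.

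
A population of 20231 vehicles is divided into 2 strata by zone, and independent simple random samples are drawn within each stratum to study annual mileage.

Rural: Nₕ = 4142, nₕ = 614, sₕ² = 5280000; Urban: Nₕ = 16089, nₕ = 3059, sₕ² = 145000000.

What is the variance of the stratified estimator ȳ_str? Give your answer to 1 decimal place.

24585.8

Var(ȳ_str) = Σₕ Wₕ²(1 − fₕ)sₕ²/nₕ with Wₕ = Nₕ/N, N = 20231.
Rural: Wₕ = 0.20473531; term = 0.20473531²·(1 − 0.14823757)·5280000/614 = 307.02202.
Urban: Wₕ = 0.79526469; term = 0.79526469²·(1 − 0.19012990)·145000000/3059 = 24278.804.
Sum = 24585.826.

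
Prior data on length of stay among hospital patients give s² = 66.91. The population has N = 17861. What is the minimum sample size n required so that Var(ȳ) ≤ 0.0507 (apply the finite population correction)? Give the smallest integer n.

1229

Without fpc, n₀ = s²/D = 66.91/0.0507 = 1319.7239.
With fpc, (1 − n/N)·s²/n ≤ D requires n ≥ n₀/(1 + n₀/N) = 1319.7239/(1 + 1319.7239/17861) = 1228.9207.
Rounding up, n = 1229.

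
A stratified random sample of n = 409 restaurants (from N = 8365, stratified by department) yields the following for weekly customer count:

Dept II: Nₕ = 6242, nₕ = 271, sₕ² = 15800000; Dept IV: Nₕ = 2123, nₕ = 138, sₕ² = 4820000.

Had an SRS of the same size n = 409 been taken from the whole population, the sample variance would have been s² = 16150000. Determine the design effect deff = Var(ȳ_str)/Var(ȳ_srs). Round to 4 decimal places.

0.8829

Var(ȳ_str) = Σ Wₕ²(1−fₕ)sₕ²/nₕ with Wₕ = Nₕ/8365:
  Dept II: (6242/8365)²·(1−271/6242)·15800000/271 = 31054.657
  Dept IV: (2123/8365)²·(1−138/2123)·4820000/138 = 2103.5196
  → Var(ȳ_str) = 33158.177.
Var(ȳ_srs) = (1 − 409/8365)·16150000/409 = 37555.889.
deff = 33158.177 / 37555.889 = 0.8829.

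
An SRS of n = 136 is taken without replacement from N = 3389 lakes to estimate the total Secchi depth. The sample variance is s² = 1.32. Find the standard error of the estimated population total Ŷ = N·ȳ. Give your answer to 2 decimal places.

327.11

Var(Ŷ) = N²·Var(ȳ) = N²·(1 − n/N)·s²/n.
f = 136/3389 = 0.04012983; Var(ȳ) = 0.95987017·1.32/136 = 0.0093163869.
Var(Ŷ) = 3389² · 0.0093163869 = 107001.69.
SE(Ŷ) = √(107001.69) = 327.11.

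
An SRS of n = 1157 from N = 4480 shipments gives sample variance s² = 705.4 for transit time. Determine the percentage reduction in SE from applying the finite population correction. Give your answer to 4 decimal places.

13.8756

f = n/N = 1157/4480 = 0.25825893.
SE_no-fpc = √(s²/n) = 0.78082021; SE_fpc = √((1−f)s²/n) = 0.67247665.
Ratio = √(1−f) = 0.86124391. Reduction = 100·(1 − 0.86124391) = 13.8756%.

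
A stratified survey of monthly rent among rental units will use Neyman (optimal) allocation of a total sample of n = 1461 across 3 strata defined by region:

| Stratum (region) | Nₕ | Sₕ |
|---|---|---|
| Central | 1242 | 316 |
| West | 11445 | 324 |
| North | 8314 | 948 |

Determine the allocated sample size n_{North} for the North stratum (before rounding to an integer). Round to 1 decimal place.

961.0

Neyman allocation: nₕ = n·NₕSₕ / Σⱼ NⱼSⱼ.
Σ NⱼSⱼ = 1242·316 + 11445·324 + 8314·948 = 1.1982324 × 10^7.
n_{North} = 1461·8314·948 / (1.1982324 × 10^7) = 961.0.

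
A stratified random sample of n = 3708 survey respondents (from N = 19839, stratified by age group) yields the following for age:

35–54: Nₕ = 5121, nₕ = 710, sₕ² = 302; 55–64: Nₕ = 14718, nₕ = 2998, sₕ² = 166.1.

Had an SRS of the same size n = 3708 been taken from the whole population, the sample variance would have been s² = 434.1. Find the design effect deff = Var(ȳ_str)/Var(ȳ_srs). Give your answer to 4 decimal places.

Var(ȳ_str) = Σ Wₕ²(1−fₕ)sₕ²/nₕ with Wₕ = Nₕ/19839:
  35–54: (5121/19839)²·(1−710/5121)·302/710 = 0.02441186
  55–64: (14718/19839)²·(1−2998/14718)·166.1/2998 = 0.024281464
  → Var(ȳ_str) = 0.048693324.
Var(ȳ_srs) = (1 − 3708/19839)·434.1/3708 = 0.095190054.
deff = 0.048693324 / 0.095190054 = 0.5115.

0.5115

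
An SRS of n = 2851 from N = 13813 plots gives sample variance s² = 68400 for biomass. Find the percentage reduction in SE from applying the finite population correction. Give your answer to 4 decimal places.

f = n/N = 2851/13813 = 0.20639977.
SE_no-fpc = √(s²/n) = 4.8981202; SE_fpc = √((1−f)s²/n) = 4.3634533.
Ratio = √(1−f) = 0.89084243. Reduction = 100·(1 − 0.89084243) = 10.9158%.

10.9158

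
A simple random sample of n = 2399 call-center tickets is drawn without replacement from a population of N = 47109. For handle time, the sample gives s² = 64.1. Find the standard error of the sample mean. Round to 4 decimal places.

Under SRS without replacement, Var(ȳ) = (1 − f)·s²/n with f = n/N = 2399/47109 = 0.05092445.
Var(ȳ) = (1 − 0.05092445)·64.1/2399 = 0.94907555·0.026719466 = 0.025358792.
SE(ȳ) = √(0.025358792) = 0.1592.

0.1592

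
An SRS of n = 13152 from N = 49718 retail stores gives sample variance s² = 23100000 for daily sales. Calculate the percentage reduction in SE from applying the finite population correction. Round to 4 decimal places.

f = n/N = 13152/49718 = 0.26453196.
SE_no-fpc = √(s²/n) = 41.909269; SE_fpc = √((1−f)s²/n) = 35.941152.
Ratio = √(1−f) = 0.85759433. Reduction = 100·(1 − 0.85759433) = 14.2406%.

14.2406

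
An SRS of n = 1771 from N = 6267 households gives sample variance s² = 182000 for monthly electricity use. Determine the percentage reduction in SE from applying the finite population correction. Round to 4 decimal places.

f = n/N = 1771/6267 = 0.28259135.
SE_no-fpc = √(s²/n) = 10.137396; SE_fpc = √((1−f)s²/n) = 8.5863723.
Ratio = √(1−f) = 0.84699979. Reduction = 100·(1 − 0.84699979) = 15.3000%.

15.3000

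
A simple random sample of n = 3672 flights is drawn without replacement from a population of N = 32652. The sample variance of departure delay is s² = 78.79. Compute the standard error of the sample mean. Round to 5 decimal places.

0.13800

Under SRS without replacement, Var(ȳ) = (1 − f)·s²/n with f = n/N = 3672/32652 = 0.11245865.
Var(ȳ) = (1 − 0.11245865)·78.79/3672 = 0.88754135·0.021456972 = 0.01904395.
SE(ȳ) = √(0.01904395) = 0.13800.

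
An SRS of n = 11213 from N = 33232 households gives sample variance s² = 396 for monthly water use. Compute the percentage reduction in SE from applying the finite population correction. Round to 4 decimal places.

18.6007

f = n/N = 11213/33232 = 0.33741574.
SE_no-fpc = √(s²/n) = 0.18792592; SE_fpc = √((1−f)s²/n) = 0.15297034.
Ratio = √(1−f) = 0.81399279. Reduction = 100·(1 − 0.81399279) = 18.6007%.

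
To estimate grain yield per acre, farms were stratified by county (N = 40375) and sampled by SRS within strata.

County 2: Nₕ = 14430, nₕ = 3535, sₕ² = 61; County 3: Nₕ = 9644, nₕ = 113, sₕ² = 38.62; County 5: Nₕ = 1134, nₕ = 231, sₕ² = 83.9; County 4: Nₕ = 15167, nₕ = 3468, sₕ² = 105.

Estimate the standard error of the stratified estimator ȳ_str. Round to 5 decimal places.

0.15639

Var(ȳ_str) = Σₕ Wₕ²(1 − fₕ)sₕ²/nₕ with Wₕ = Nₕ/N, N = 40375.
County 2: Wₕ = 0.35739938; term = 0.35739938²·(1 − 0.24497574)·61/3535 = 0.001664213.
County 3: Wₕ = 0.23886068; term = 0.23886068²·(1 − 0.01171713)·38.62/113 = 0.019271008.
County 5: Wₕ = 0.02808669; term = 0.02808669²·(1 − 0.20370370)·83.9/231 = 2.2815275 × 10^-4.
County 4: Wₕ = 0.37565325; term = 0.37565325²·(1 − 0.22865432)·105/3468 = 0.003295593.
Sum = 0.024458967.
SE = √(0.024458967) = 0.15639.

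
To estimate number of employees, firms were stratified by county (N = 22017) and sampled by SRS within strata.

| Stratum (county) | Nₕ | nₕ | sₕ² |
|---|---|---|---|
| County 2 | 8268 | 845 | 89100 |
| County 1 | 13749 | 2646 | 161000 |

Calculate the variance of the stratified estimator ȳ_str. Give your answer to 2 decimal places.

Var(ȳ_str) = Σₕ Wₕ²(1 − fₕ)sₕ²/nₕ with Wₕ = Nₕ/N, N = 22017.
County 2: Wₕ = 0.37552800; term = 0.37552800²·(1 − 0.10220126)·89100/845 = 13.350104.
County 1: Wₕ = 0.62447200; term = 0.62447200²·(1 − 0.19245036)·161000/2646 = 19.161575.
Sum = 32.511679.

32.51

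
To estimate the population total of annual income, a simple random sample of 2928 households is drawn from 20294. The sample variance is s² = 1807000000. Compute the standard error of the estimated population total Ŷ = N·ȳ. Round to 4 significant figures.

1.475 × 10^7

Var(Ŷ) = N²·Var(ȳ) = N²·(1 − n/N)·s²/n.
f = 2928/20294 = 0.14427910; Var(ȳ) = 0.85572090·1807000000/2928 = 528103.71.
Var(Ŷ) = 20294² · 528103.71 = 2.1749763 × 10^14.
SE(Ŷ) = √(2.1749763 × 10^14) = 1.475 × 10^7.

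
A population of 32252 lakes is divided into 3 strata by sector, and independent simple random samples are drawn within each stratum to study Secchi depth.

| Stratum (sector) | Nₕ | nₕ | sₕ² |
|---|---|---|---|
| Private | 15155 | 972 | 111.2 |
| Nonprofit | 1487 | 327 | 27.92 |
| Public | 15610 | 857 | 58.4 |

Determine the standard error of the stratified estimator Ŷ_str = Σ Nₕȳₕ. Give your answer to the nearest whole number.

6359

Var(Ŷ_str) = Σₕ Nₕ²(1 − fₕ)sₕ²/nₕ.
Private: 15155²·(1 − 972/15155)·111.2/972 = 2.4590229 × 10^7.
Nonprofit: 1487²·(1 − 327/1487)·27.92/327 = 147277.57.
Public: 15610²·(1 − 857/15610)·58.4/857 = 1.5693336 × 10^7.
Sum = 4.0430843 × 10^7.
SE = √(4.0430843 × 10^7) = 6359.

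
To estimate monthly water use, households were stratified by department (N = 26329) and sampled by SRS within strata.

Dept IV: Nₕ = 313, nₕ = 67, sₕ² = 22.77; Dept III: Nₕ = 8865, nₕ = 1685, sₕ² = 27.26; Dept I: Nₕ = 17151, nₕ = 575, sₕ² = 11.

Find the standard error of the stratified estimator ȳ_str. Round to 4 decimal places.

0.0968

Var(ȳ_str) = Σₕ Wₕ²(1 − fₕ)sₕ²/nₕ with Wₕ = Nₕ/N, N = 26329.
Dept IV: Wₕ = 0.01188803; term = 0.01188803²·(1 − 0.21405751)·22.77/67 = 3.7748434 × 10^-5.
Dept III: Wₕ = 0.33670098; term = 0.33670098²·(1 − 0.19007332)·27.26/1685 = 0.0014854581.
Dept I: Wₕ = 0.65141099; term = 0.65141099²·(1 − 0.03352574)·11/575 = 0.0078455844.
Sum = 0.0093687909.
SE = √(0.0093687909) = 0.0968.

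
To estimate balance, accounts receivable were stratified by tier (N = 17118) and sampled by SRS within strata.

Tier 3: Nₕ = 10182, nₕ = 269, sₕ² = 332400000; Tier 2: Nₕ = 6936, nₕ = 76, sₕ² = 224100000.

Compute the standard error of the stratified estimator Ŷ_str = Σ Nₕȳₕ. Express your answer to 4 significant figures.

1.628 × 10^7

Var(Ŷ_str) = Σₕ Nₕ²(1 − fₕ)sₕ²/nₕ.
Tier 3: 10182²·(1 − 269/10182)·332400000/269 = 1.2472311 × 10^14.
Tier 2: 6936²·(1 − 76/6936)·224100000/76 = 1.4030123 × 10^14.
Sum = 2.6502434 × 10^14.
SE = √(2.6502434 × 10^14) = 1.628 × 10^7.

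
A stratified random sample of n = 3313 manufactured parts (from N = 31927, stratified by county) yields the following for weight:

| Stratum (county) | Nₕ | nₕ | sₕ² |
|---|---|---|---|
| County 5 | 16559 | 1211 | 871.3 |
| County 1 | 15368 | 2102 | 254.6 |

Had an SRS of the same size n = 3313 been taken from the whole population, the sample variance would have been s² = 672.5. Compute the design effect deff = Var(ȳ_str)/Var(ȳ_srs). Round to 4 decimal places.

1.1192

Var(ȳ_str) = Σ Wₕ²(1−fₕ)sₕ²/nₕ with Wₕ = Nₕ/31927:
  County 5: (16559/31927)²·(1−1211/16559)·871.3/1211 = 0.17938794
  County 1: (15368/31927)²·(1−2102/15368)·254.6/2102 = 0.024225169
  → Var(ȳ_str) = 0.20361311.
Var(ȳ_srs) = (1 − 3313/31927)·672.5/3313 = 0.18192455.
deff = 0.20361311 / 0.18192455 = 1.1192.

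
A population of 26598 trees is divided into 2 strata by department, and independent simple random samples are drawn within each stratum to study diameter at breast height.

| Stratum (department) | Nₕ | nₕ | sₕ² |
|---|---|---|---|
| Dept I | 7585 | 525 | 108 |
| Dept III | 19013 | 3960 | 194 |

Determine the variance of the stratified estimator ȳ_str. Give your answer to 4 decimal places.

0.0354

Var(ȳ_str) = Σₕ Wₕ²(1 − fₕ)sₕ²/nₕ with Wₕ = Nₕ/N, N = 26598.
Dept I: Wₕ = 0.28517182; term = 0.28517182²·(1 − 0.06921556)·108/525 = 0.015571368.
Dept III: Wₕ = 0.71482818; term = 0.71482818²·(1 − 0.20827855)·194/3960 = 0.019819025.
Sum = 0.035390393.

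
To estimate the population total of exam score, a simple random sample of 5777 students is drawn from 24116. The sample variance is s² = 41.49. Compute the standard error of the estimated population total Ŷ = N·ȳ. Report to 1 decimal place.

Var(Ŷ) = N²·Var(ȳ) = N²·(1 − n/N)·s²/n.
f = 5777/24116 = 0.23955051; Var(ȳ) = 0.76044949·41.49/5777 = 0.0054614938.
Var(Ŷ) = 24116² · 0.0054614938 = 3.1763035 × 10^6.
SE(Ŷ) = √(3.1763035 × 10^6) = 1782.2.

1782.2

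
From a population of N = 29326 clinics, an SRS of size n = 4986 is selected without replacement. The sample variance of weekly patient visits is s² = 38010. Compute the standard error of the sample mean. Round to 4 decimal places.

Under SRS without replacement, Var(ȳ) = (1 − f)·s²/n with f = n/N = 4986/29326 = 0.17001978.
Var(ȳ) = (1 − 0.17001978)·38010/4986 = 0.82998022·7.6233454 = 6.3272259.
SE(ȳ) = √(6.3272259) = 2.5154.

2.5154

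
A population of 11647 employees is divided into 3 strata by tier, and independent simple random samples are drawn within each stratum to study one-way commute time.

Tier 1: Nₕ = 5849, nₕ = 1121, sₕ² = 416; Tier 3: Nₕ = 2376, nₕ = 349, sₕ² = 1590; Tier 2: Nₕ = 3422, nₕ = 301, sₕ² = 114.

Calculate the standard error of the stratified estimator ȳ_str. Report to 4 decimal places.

Var(ȳ_str) = Σₕ Wₕ²(1 − fₕ)sₕ²/nₕ with Wₕ = Nₕ/N, N = 11647.
Tier 1: Wₕ = 0.50218940; term = 0.50218940²·(1 − 0.19165669)·416/1121 = 0.075651694.
Tier 3: Wₕ = 0.20400103; term = 0.20400103²·(1 − 0.14688552)·1590/349 = 0.16174979.
Tier 2: Wₕ = 0.29380956; term = 0.29380956²·(1 − 0.08796026)·114/301 = 0.029818375.
Sum = 0.26721986.
SE = √(0.26721986) = 0.5169.

0.5169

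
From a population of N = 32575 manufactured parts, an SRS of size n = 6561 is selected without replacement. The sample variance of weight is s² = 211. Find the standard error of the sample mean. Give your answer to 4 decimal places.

0.1603

Under SRS without replacement, Var(ȳ) = (1 − f)·s²/n with f = n/N = 6561/32575 = 0.20141213.
Var(ȳ) = (1 − 0.20141213)·211/6561 = 0.79858787·0.032159732 = 0.025682372.
SE(ȳ) = √(0.025682372) = 0.1603.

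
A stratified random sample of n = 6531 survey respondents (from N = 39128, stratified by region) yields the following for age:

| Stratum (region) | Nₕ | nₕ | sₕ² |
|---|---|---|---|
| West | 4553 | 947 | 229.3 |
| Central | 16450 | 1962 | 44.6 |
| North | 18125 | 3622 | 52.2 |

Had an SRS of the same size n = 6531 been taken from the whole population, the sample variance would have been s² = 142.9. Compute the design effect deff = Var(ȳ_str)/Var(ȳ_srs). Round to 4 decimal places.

Var(ȳ_str) = Σ Wₕ²(1−fₕ)sₕ²/nₕ with Wₕ = Nₕ/39128:
  West: (4553/39128)²·(1−947/4553)·229.3/947 = 0.0025965826
  Central: (16450/39128)²·(1−1962/16450)·44.6/1962 = 0.0035386279
  North: (18125/39128)²·(1−3622/18125)·52.2/3622 = 0.0024744724
  → Var(ȳ_str) = 0.0086096829.
Var(ȳ_srs) = (1 − 6531/39128)·142.9/6531 = 0.018228147.
deff = 0.0086096829 / 0.018228147 = 0.4723.

0.4723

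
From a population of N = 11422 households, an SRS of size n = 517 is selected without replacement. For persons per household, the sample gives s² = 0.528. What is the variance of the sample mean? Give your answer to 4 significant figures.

Under SRS without replacement, Var(ȳ) = (1 − f)·s²/n with f = n/N = 517/11422 = 0.04526353.
Var(ȳ) = (1 − 0.04526353)·0.528/517 = 0.95473647·0.0010212766 = 9.7505002 × 10^-4.

9.751 × 10^-4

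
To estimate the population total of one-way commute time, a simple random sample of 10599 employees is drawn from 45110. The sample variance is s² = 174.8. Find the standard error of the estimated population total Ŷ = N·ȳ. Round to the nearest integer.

5067

Var(Ŷ) = N²·Var(ȳ) = N²·(1 − n/N)·s²/n.
f = 10599/45110 = 0.23495899; Var(ȳ) = 0.76504101·174.8/10599 = 0.01261715.
Var(Ŷ) = 45110² · 0.01261715 = 2.5674791 × 10^7.
SE(Ŷ) = √(2.5674791 × 10^7) = 5067.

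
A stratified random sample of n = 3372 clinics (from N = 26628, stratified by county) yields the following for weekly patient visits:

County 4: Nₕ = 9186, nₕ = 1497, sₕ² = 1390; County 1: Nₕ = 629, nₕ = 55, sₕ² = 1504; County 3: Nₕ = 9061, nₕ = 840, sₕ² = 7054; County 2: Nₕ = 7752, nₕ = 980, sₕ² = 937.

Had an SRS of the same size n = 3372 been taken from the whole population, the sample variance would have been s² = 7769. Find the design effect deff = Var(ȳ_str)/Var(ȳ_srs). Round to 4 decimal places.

0.5265

Var(ȳ_str) = Σ Wₕ²(1−fₕ)sₕ²/nₕ with Wₕ = Nₕ/26628:
  County 4: (9186/26628)²·(1−1497/9186)·1390/1497 = 0.092493711
  County 1: (629/26628)²·(1−55/629)·1504/55 = 0.013924211
  County 3: (9061/26628)²·(1−840/9061)·7054/840 = 0.882226
  County 2: (7752/26628)²·(1−980/7752)·937/980 = 0.070789221
  → Var(ȳ_str) = 1.0594331.
Var(ȳ_srs) = (1 − 3372/26628)·7769/3372 = 2.0122133.
deff = 1.0594331 / 2.0122133 = 0.5265.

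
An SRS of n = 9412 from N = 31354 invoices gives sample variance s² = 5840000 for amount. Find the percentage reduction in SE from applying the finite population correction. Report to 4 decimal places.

16.3451

f = n/N = 9412/31354 = 0.30018498.
SE_no-fpc = √(s²/n) = 24.909526; SE_fpc = √((1−f)s²/n) = 20.838051.
Ratio = √(1−f) = 0.83654947. Reduction = 100·(1 − 0.83654947) = 16.3451%.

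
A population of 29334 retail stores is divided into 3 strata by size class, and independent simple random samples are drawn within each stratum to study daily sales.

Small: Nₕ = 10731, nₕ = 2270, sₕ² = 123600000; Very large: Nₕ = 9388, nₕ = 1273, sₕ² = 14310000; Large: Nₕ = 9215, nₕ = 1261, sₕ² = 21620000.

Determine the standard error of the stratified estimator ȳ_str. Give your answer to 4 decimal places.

Var(ȳ_str) = Σₕ Wₕ²(1 − fₕ)sₕ²/nₕ with Wₕ = Nₕ/N, N = 29334.
Small: Wₕ = 0.36582123; term = 0.36582123²·(1 − 0.21153667)·123600000/2270 = 5745.2896.
Very large: Wₕ = 0.32003818; term = 0.32003818²·(1 − 0.13559864)·14310000/1273 = 995.24559.
Large: Wₕ = 0.31414059; term = 0.31414059²·(1 − 0.13684211)·21620000/1261 = 1460.424.
Sum = 8200.9592.
SE = √(8200.9592) = 90.5591.

90.5591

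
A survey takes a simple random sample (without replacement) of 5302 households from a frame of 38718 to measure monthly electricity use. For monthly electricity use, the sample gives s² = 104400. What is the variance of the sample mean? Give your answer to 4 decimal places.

16.9943

Under SRS without replacement, Var(ȳ) = (1 − f)·s²/n with f = n/N = 5302/38718 = 0.13693889.
Var(ȳ) = (1 − 0.13693889)·104400/5302 = 0.86306111·19.690683 = 16.994262.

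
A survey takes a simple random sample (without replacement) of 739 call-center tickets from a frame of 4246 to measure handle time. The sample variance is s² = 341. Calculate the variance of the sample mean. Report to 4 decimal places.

0.3811

Under SRS without replacement, Var(ȳ) = (1 − f)·s²/n with f = n/N = 739/4246 = 0.17404616.
Var(ȳ) = (1 − 0.17404616)·341/739 = 0.82595384·0.46143437 = 0.38112349.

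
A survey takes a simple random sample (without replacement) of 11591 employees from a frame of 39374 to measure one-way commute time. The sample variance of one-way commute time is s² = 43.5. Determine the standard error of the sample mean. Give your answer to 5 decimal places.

0.05146

Under SRS without replacement, Var(ȳ) = (1 − f)·s²/n with f = n/N = 11591/39374 = 0.29438208.
Var(ȳ) = (1 − 0.29438208)·43.5/11591 = 0.70561792·0.0037529117 = 0.0026481218.
SE(ȳ) = √(0.0026481218) = 0.05146.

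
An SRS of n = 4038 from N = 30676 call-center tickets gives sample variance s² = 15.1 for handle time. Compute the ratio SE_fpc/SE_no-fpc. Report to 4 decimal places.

0.9319

f = n/N = 4038/30676 = 0.13163385.
SE_no-fpc = √(s²/n) = 0.061151247; SE_fpc = √((1−f)s²/n) = 0.056984502.
Ratio = √(1−f) = 0.93186166.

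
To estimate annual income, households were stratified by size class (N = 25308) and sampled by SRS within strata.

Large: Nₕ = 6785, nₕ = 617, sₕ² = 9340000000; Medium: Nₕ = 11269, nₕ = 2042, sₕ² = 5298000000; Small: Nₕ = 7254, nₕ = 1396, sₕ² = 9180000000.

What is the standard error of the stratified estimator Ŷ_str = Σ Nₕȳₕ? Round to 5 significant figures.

Var(Ŷ_str) = Σₕ Nₕ²(1 − fₕ)sₕ²/nₕ.
Large: 6785²·(1 − 617/6785)·9340000000/617 = 6.3351358 × 10^14.
Medium: 11269²·(1 − 2042/11269)·5298000000/2042 = 2.6977526 × 10^14.
Small: 7254²·(1 − 1396/7254)·9180000000/1396 = 2.7943717 × 10^14.
Sum = 1.182726 × 10^15.
SE = √(1.182726 × 10^15) = 3.4391 × 10^7.

3.4391 × 10^7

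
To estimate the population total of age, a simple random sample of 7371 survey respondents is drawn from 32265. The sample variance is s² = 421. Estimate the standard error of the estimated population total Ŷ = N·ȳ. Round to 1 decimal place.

Var(Ŷ) = N²·Var(ȳ) = N²·(1 − n/N)·s²/n.
f = 7371/32265 = 0.22845188; Var(ȳ) = 0.77154812·421/7371 = 0.044067529.
Var(Ŷ) = 32265² · 0.044067529 = 4.587563 × 10^7.
SE(Ŷ) = √(4.587563 × 10^7) = 6773.2.

6773.2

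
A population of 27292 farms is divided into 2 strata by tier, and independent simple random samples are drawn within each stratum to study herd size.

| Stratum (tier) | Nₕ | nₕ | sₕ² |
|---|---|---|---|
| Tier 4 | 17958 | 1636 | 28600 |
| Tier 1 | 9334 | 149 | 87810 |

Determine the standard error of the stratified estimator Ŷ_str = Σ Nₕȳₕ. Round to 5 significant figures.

Var(Ŷ_str) = Σₕ Nₕ²(1 − fₕ)sₕ²/nₕ.
Tier 4: 17958²·(1 − 1636/17958)·28600/1636 = 5.1240584 × 10^9.
Tier 1: 9334²·(1 − 149/9334)·87810/149 = 5.0524807 × 10^10.
Sum = 5.5648865 × 10^10.
SE = √(5.5648865 × 10^10) = 235900.

235900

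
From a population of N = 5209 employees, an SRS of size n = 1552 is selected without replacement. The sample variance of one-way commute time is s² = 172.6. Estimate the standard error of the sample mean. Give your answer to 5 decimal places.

0.27942

Under SRS without replacement, Var(ȳ) = (1 − f)·s²/n with f = n/N = 1552/5209 = 0.29794586.
Var(ȳ) = (1 − 0.29794586)·172.6/1552 = 0.70205414·0.11121134 = 0.078076381.
SE(ȳ) = √(0.078076381) = 0.27942.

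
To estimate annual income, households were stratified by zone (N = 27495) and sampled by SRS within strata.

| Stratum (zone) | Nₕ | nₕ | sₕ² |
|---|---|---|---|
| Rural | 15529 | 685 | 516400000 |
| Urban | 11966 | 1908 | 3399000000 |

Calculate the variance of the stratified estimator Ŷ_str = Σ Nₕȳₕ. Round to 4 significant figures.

3.882 × 10^14

Var(Ŷ_str) = Σₕ Nₕ²(1 − fₕ)sₕ²/nₕ.
Rural: 15529²·(1 − 685/15529)·516400000/685 = 1.7377612 × 10^14.
Urban: 11966²·(1 − 1908/11966)·3399000000/1908 = 2.1440427 × 10^14.
Sum = 3.8818039 × 10^14.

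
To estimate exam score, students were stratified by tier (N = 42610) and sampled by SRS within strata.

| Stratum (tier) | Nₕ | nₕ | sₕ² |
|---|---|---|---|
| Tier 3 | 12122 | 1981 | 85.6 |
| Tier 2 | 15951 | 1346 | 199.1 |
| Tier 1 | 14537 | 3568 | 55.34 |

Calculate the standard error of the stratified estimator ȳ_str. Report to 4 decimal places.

Var(ȳ_str) = Σₕ Wₕ²(1 − fₕ)sₕ²/nₕ with Wₕ = Nₕ/N, N = 42610.
Tier 3: Wₕ = 0.28448721; term = 0.28448721²·(1 − 0.16342188)·85.6/1981 = 0.0029256427.
Tier 2: Wₕ = 0.37434874; term = 0.37434874²·(1 − 0.08438342)·199.1/1346 = 0.018979843.
Tier 1: Wₕ = 0.34116405; term = 0.34116405²·(1 − 0.24544266)·55.34/3568 = 0.0013621755.
Sum = 0.023267661.
SE = √(0.023267661) = 0.1525.

0.1525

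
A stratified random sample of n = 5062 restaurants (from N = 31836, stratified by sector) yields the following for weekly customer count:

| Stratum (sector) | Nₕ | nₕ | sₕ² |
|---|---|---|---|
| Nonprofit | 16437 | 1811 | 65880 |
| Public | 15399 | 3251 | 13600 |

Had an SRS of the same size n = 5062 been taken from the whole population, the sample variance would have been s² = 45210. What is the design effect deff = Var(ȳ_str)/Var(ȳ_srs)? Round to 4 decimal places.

Var(ȳ_str) = Σ Wₕ²(1−fₕ)sₕ²/nₕ with Wₕ = Nₕ/31836:
  Nonprofit: (16437/31836)²·(1−1811/16437)·65880/1811 = 8.6287179
  Public: (15399/31836)²·(1−3251/15399)·13600/3251 = 0.77211546
  → Var(ȳ_str) = 9.4008334.
Var(ȳ_srs) = (1 − 5062/31836)·45210/5062 = 7.511162.
deff = 9.4008334 / 7.511162 = 1.2516.

1.2516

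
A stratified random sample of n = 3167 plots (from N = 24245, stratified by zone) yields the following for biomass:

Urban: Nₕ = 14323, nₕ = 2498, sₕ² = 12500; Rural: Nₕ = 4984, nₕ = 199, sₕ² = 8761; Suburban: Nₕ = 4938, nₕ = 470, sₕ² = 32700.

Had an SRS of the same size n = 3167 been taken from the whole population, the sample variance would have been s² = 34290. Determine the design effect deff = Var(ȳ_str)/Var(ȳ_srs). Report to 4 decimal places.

0.6203

Var(ȳ_str) = Σ Wₕ²(1−fₕ)sₕ²/nₕ with Wₕ = Nₕ/24245:
  Urban: (14323/24245)²·(1−2498/14323)·12500/2498 = 1.441811
  Rural: (4984/24245)²·(1−199/4984)·8761/199 = 1.7861429
  Suburban: (4938/24245)²·(1−470/4938)·32700/470 = 2.6113782
  → Var(ȳ_str) = 5.8393321.
Var(ȳ_srs) = (1 − 3167/24245)·34290/3167 = 9.4129691.
deff = 5.8393321 / 9.4129691 = 0.6203.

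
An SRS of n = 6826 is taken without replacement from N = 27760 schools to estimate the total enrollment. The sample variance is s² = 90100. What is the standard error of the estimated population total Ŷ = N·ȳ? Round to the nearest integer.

87582

Var(Ŷ) = N²·Var(ȳ) = N²·(1 − n/N)·s²/n.
f = 6826/27760 = 0.24589337; Var(ȳ) = 0.75410663·90100/6826 = 9.953854.
Var(Ŷ) = 27760² · 9.953854 = 7.6706151 × 10^9.
SE(Ŷ) = √(7.6706151 × 10^9) = 87582.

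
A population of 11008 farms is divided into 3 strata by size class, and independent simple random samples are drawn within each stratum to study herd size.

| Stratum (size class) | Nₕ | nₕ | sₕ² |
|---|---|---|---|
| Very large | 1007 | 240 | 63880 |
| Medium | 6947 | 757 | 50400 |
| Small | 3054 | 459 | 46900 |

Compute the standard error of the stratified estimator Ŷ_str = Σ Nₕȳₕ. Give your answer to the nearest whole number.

62277

Var(Ŷ_str) = Σₕ Nₕ²(1 − fₕ)sₕ²/nₕ.
Very large: 1007²·(1 − 240/1007)·63880/240 = 2.0557888 × 10^8.
Medium: 6947²·(1 − 757/6947)·50400/757 = 2.8630083 × 10^9.
Small: 3054²·(1 − 459/3054)·46900/459 = 8.0977908 × 10^8.
Sum = 3.8783663 × 10^9.
SE = √(3.8783663 × 10^9) = 62277.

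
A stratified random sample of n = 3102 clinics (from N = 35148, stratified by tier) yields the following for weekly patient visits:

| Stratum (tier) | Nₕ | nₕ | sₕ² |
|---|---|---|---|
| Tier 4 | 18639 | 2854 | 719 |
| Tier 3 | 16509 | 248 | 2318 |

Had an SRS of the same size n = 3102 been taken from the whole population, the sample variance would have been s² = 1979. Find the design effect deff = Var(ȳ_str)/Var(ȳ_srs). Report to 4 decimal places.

3.5950

Var(ȳ_str) = Σ Wₕ²(1−fₕ)sₕ²/nₕ with Wₕ = Nₕ/35148:
  Tier 4: (18639/35148)²·(1−2854/18639)·719/2854 = 0.059998567
  Tier 3: (16509/35148)²·(1−248/16509)·2318/248 = 2.031087
  → Var(ȳ_str) = 2.0910856.
Var(ȳ_srs) = (1 − 3102/35148)·1979/3102 = 0.58167073.
deff = 2.0910856 / 0.58167073 = 3.5950.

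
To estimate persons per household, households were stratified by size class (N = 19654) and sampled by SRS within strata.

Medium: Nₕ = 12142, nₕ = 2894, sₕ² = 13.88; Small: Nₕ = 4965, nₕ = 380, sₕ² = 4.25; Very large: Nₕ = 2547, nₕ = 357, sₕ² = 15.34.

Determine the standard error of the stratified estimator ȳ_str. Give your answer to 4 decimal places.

Var(ȳ_str) = Σₕ Wₕ²(1 − fₕ)sₕ²/nₕ with Wₕ = Nₕ/N, N = 19654.
Medium: Wₕ = 0.61778773; term = 0.61778773²·(1 − 0.23834624)·13.88/2894 = 0.0013942064.
Small: Wₕ = 0.25262033; term = 0.25262033²·(1 − 0.07653575)·4.25/380 = 6.5911626 × 10^-4.
Very large: Wₕ = 0.12959194; term = 0.12959194²·(1 − 0.14016490)·15.34/357 = 6.2048073 × 10^-4.
Sum = 0.0026738034.
SE = √(0.0026738034) = 0.0517.

0.0517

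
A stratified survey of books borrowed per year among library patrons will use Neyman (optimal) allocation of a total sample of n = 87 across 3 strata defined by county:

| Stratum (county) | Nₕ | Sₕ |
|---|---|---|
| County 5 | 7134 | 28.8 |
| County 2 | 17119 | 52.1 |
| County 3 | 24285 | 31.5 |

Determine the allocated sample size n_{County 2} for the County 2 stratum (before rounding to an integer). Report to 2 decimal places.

41.67

Neyman allocation: nₕ = n·NₕSₕ / Σⱼ NⱼSⱼ.
Σ NⱼSⱼ = 7134·28.8 + 17119·52.1 + 24285·31.5 = 1.8623366 × 10^6.
n_{County 2} = 87·17119·52.1 / (1.8623366 × 10^6) = 41.67.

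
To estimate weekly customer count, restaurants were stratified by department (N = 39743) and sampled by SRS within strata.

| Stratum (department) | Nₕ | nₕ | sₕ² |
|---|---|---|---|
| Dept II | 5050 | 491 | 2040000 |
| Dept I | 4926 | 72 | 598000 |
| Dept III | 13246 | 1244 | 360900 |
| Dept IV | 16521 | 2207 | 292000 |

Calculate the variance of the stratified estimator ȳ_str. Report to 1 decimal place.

Var(ȳ_str) = Σₕ Wₕ²(1 − fₕ)sₕ²/nₕ with Wₕ = Nₕ/N, N = 39743.
Dept II: Wₕ = 0.12706640; term = 0.12706640²·(1 − 0.09722772)·2040000/491 = 60.560347.
Dept I: Wₕ = 0.12394636; term = 0.12394636²·(1 − 0.01461632)·598000/72 = 125.73077.
Dept III: Wₕ = 0.33329140; term = 0.33329140²·(1 − 0.09391514)·360900/1244 = 29.200049.
Dept IV: Wₕ = 0.41569585; term = 0.41569585²·(1 − 0.13358756)·292000/2207 = 19.808727.
Sum = 235.29989.

235.3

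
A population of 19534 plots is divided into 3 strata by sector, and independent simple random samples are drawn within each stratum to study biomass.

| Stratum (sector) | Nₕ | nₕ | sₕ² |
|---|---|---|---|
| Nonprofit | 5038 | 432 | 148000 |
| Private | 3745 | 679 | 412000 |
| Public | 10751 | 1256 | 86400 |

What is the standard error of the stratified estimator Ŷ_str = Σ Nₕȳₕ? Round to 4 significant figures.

148100

Var(Ŷ_str) = Σₕ Nₕ²(1 − fₕ)sₕ²/nₕ.
Nonprofit: 5038²·(1 − 432/5038)·148000/432 = 7.9498707 × 10^9.
Private: 3745²·(1 − 679/3745)·412000/679 = 6.9670899 × 10^9.
Public: 10751²·(1 − 1256/10751)·86400/1256 = 7.0221149 × 10^9.
Sum = 2.1939076 × 10^10.
SE = √(2.1939076 × 10^10) = 148100.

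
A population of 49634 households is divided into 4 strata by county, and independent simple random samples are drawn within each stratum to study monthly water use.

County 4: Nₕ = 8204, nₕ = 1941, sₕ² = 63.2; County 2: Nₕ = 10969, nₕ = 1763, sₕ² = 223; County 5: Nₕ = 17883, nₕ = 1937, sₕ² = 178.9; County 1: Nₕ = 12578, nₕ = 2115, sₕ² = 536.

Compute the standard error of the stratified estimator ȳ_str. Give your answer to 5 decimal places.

0.17347

Var(ȳ_str) = Σₕ Wₕ²(1 − fₕ)sₕ²/nₕ with Wₕ = Nₕ/N, N = 49634.
County 4: Wₕ = 0.16528992; term = 0.16528992²·(1 − 0.23659191)·63.2/1941 = 6.7911145 × 10^-4.
County 2: Wₕ = 0.22099770; term = 0.22099770²·(1 − 0.16072568)·223/1763 = 0.0051848.
County 5: Wₕ = 0.36029738; term = 0.36029738²·(1 − 0.10831516)·178.9/1937 = 0.010690901.
County 1: Wₕ = 0.25341500; term = 0.25341500²·(1 − 0.16815074)·536/2115 = 0.013538286.
Sum = 0.030093098.
SE = √(0.030093098) = 0.17347.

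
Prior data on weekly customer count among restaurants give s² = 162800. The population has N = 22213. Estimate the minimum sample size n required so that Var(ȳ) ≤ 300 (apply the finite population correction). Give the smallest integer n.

530

Without fpc, n₀ = s²/D = 162800/300 = 542.6667.
With fpc, (1 − n/N)·s²/n ≤ D requires n ≥ n₀/(1 + n₀/N) = 542.6667/(1 + 542.6667/22213) = 529.7254.
Rounding up, n = 530.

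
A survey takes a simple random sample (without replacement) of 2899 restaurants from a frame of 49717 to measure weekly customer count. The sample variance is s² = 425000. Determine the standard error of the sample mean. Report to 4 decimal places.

Under SRS without replacement, Var(ȳ) = (1 − f)·s²/n with f = n/N = 2899/49717 = 0.05831003.
Var(ȳ) = (1 − 0.05831003)·425000/2899 = 0.94168997·146.60228 = 138.05389.
SE(ȳ) = √(138.05389) = 11.7496.

11.7496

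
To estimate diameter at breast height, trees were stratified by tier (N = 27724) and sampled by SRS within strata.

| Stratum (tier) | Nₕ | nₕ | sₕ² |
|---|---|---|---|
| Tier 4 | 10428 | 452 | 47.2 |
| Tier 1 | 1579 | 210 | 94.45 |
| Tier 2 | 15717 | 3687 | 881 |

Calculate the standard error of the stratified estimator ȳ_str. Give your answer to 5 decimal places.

Var(ȳ_str) = Σₕ Wₕ²(1 − fₕ)sₕ²/nₕ with Wₕ = Nₕ/N, N = 27724.
Tier 4: Wₕ = 0.37613620; term = 0.37613620²·(1 − 0.04334484)·47.2/452 = 0.014133484.
Tier 1: Wₕ = 0.05695426; term = 0.05695426²·(1 − 0.13299557)·94.45/210 = 0.0012649008.
Tier 2: Wₕ = 0.56690954; term = 0.56690954²·(1 − 0.23458675)·881/3687 = 0.058779552.
Sum = 0.074177937.
SE = √(0.074177937) = 0.27236.

0.27236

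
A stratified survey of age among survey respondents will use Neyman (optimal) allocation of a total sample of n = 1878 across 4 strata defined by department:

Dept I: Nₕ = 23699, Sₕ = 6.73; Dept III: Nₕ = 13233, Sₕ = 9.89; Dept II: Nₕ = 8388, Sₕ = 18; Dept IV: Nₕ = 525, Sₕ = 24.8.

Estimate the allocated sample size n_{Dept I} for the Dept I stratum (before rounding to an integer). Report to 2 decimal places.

Neyman allocation: nₕ = n·NₕSₕ / Σⱼ NⱼSⱼ.
Σ NⱼSⱼ = 23699·6.73 + 13233·9.89 + 8388·18 + 525·24.8 = 454372.64.
n_{Dept I} = 1878·23699·6.73 / 454372.64 = 659.22.

659.22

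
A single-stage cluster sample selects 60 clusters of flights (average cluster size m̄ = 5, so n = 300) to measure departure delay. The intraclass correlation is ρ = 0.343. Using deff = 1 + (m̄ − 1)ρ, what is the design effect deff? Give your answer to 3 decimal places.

2.372

deff = 1 + (5 − 1)·0.343 = 1 + 1.372 = 2.372.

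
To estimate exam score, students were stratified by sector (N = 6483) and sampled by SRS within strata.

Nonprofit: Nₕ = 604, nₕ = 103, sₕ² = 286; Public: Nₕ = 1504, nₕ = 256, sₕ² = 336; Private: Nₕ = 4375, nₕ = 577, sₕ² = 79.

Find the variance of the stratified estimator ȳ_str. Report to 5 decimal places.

0.13274

Var(ȳ_str) = Σₕ Wₕ²(1 − fₕ)sₕ²/nₕ with Wₕ = Nₕ/N, N = 6483.
Nonprofit: Wₕ = 0.09316674; term = 0.09316674²·(1 − 0.17052980)·286/103 = 0.019991778.
Public: Wₕ = 0.23199136; term = 0.23199136²·(1 − 0.17021277)·336/256 = 0.058615124.
Private: Wₕ = 0.67484189; term = 0.67484189²·(1 − 0.13188571)·79/577 = 0.05412928.
Sum = 0.13273618.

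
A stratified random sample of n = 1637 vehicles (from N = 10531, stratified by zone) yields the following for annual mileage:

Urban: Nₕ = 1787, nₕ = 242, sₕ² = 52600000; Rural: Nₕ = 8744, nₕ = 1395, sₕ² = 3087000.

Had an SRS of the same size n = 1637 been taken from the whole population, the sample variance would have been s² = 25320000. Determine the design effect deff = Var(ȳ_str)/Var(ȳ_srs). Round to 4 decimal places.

0.5124

Var(ȳ_str) = Σ Wₕ²(1−fₕ)sₕ²/nₕ with Wₕ = Nₕ/10531:
  Urban: (1787/10531)²·(1−242/1787)·52600000/242 = 5411.0829
  Rural: (8744/10531)²·(1−1395/8744)·3087000/1395 = 1282.2172
  → Var(ȳ_str) = 6693.3001.
Var(ȳ_srs) = (1 − 1637/10531)·25320000/1637 = 13062.988.
deff = 6693.3001 / 13062.988 = 0.5124.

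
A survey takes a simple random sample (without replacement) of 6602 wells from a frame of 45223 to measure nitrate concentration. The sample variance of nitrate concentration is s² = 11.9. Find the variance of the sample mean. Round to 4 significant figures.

Under SRS without replacement, Var(ȳ) = (1 − f)·s²/n with f = n/N = 6602/45223 = 0.14598766.
Var(ȳ) = (1 − 0.14598766)·11.9/6602 = 0.85401234·0.0018024841 = 0.0015393437.

0.001539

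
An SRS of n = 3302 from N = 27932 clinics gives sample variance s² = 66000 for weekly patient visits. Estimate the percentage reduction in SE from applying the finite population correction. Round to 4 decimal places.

6.0966

f = n/N = 3302/27932 = 0.11821567.
SE_no-fpc = √(s²/n) = 4.4707814; SE_fpc = √((1−f)s²/n) = 4.1982145.
Ratio = √(1−f) = 0.93903372. Reduction = 100·(1 − 0.93903372) = 6.0966%.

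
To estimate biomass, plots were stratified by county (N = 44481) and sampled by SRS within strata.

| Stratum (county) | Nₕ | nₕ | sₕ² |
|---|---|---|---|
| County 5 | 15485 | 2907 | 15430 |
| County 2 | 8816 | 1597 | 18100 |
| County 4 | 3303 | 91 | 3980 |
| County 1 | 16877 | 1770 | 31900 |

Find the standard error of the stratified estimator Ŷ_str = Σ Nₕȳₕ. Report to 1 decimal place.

Var(Ŷ_str) = Σₕ Nₕ²(1 − fₕ)sₕ²/nₕ.
County 5: 15485²·(1 − 2907/15485)·15430/2907 = 1.0338171 × 10^9.
County 2: 8816²·(1 − 1597/8816)·18100/1597 = 7.2131055 × 10^8.
County 4: 3303²·(1 − 91/3303)·3980/91 = 4.6400834 × 10^8.
County 1: 16877²·(1 − 1770/16877)·31900/1770 = 4.5950569 × 10^9.
Sum = 6.8141929 × 10^9.
SE = √(6.8141929 × 10^9) = 82548.1.

82548.1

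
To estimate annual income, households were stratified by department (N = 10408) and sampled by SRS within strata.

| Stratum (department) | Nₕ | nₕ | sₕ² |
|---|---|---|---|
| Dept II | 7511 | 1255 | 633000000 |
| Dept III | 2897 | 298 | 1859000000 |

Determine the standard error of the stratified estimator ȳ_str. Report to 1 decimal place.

Var(ȳ_str) = Σₕ Wₕ²(1 − fₕ)sₕ²/nₕ with Wₕ = Nₕ/N, N = 10408.
Dept II: Wₕ = 0.72165642; term = 0.72165642²·(1 − 0.16708827)·633000000/1255 = 218786.2.
Dept III: Wₕ = 0.27834358; term = 0.27834358²·(1 − 0.10286503)·1859000000/298 = 433594.07.
Sum = 652380.27.
SE = √(652380.27) = 807.7.

807.7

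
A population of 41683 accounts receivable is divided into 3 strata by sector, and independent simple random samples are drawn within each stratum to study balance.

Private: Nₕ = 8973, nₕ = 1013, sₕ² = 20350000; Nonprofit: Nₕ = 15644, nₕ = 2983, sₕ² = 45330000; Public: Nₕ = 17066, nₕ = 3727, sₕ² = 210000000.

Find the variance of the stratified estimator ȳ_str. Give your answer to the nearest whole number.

Var(ȳ_str) = Σₕ Wₕ²(1 − fₕ)sₕ²/nₕ with Wₕ = Nₕ/N, N = 41683.
Private: Wₕ = 0.21526762; term = 0.21526762²·(1 − 0.11289424)·20350000/1013 = 825.82451.
Nonprofit: Wₕ = 0.37530888; term = 0.37530888²·(1 − 0.19068013)·45330000/2983 = 1732.3289.
Public: Wₕ = 0.40942351; term = 0.40942351²·(1 − 0.21838744)·210000000/3727 = 7382.3899.
Sum = 9940.5433.

9941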